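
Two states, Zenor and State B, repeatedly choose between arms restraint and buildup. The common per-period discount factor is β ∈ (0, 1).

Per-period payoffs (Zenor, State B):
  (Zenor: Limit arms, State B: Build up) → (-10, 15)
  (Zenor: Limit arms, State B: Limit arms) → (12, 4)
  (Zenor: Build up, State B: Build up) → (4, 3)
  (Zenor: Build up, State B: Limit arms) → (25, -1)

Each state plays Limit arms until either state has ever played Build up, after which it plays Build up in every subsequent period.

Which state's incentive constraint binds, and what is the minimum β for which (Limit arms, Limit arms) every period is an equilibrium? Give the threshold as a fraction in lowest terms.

State B; β ≥ 11/12

For Zenor: deviation gain 25−12 = 13, per-period punishment loss 12−4 = 8. IC gives β ≥ 13/21.
For State B: gain 11, loss 1 per period, so β ≥ 11/12.
The tighter constraint is State B's, so cooperation needs β ≥ 11/12.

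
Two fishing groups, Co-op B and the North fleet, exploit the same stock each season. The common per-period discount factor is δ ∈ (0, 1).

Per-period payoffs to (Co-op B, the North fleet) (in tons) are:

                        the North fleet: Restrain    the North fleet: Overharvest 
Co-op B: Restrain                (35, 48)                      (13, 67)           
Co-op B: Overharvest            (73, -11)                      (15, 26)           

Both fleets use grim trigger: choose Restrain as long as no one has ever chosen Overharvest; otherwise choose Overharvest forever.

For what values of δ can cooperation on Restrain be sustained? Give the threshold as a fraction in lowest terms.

Co-op B's threshold: (73−35)/(73−15) = 19/29.
the North fleet's threshold: (67−48)/(67−26) = 19/41.
19/29 > 19/41, so Co-op B binds and δ* = 19/29.

19/29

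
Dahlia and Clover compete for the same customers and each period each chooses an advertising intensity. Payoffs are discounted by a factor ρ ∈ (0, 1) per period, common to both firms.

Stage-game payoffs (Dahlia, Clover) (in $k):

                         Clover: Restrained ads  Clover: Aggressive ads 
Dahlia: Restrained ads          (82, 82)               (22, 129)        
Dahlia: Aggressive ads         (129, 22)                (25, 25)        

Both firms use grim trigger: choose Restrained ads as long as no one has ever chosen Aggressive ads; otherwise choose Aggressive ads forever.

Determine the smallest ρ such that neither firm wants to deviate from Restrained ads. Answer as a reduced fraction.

47/104

Cooperation forever yields 82 each period: 82/(1−ρ).
Deviating yields 129 once, then 25 forever: 129 + 25ρ/(1−ρ).
No profitable deviation requires 82/(1−ρ) ≥ 129 + 25ρ/(1−ρ).
Multiplying by (1−ρ): 82 ≥ 129(1−ρ) + 25ρ = 129 − 104ρ.
So 104ρ ≥ 47, i.e. ρ ≥ 47/104.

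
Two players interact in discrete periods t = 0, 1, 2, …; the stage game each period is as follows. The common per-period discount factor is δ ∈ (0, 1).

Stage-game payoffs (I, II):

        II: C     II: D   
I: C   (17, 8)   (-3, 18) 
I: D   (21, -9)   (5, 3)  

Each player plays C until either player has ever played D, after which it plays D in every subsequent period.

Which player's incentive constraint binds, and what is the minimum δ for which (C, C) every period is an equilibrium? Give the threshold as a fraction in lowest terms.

I's threshold: (21−17)/(21−5) = 1/4.
II's threshold: (18−8)/(18−3) = 2/3.
1/4 < 2/3, so II binds and δ* = 2/3.

II; δ ≥ 2/3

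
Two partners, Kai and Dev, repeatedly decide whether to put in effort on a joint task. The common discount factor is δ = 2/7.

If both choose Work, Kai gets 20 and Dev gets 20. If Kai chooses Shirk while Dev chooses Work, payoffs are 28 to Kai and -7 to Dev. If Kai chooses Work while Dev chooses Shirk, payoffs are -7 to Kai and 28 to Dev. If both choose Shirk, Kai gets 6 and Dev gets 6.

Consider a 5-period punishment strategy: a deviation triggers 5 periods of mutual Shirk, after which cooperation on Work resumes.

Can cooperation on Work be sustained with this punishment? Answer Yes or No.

No

A one-shot deviation gives 28 now, then 6 for 5 periods, then back to 20.
Gain from deviating: (28−20) today; loss: (20−6) in each of the next 5 periods.
No-deviation condition: (20−6)(δ+…+δ^5) ≥ 28−20, i.e. δ+…+δ^5 ≥ 4/7.
At δ = 2/7: δ+…+δ^5 = 0.3992 < 0.5714.
So cooperation is not sustainable.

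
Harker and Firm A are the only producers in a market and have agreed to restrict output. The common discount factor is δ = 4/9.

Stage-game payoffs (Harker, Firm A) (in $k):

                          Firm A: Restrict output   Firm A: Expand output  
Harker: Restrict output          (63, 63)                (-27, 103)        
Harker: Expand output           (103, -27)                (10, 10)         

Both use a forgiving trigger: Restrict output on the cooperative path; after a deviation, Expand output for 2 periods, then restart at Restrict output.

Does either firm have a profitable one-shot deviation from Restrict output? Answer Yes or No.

IC: δ+…+δ^2 ≥ (103−63)/(63−10) = 40/53.
At δ = 4/9: partial sum = 0.6420 < 0.7547. Cooperation not sustainable.

Yes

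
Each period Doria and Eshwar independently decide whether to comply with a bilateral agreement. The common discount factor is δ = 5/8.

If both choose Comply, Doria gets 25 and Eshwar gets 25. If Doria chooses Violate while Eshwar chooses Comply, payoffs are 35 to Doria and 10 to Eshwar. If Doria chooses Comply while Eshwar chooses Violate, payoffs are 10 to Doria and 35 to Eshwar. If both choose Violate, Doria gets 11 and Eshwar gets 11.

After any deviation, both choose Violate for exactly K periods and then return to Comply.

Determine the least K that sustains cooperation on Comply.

No profitable deviation requires (25−11)(δ+…+δ^K) ≥ 35−25, i.e. δ+…+δ^K ≥ 5/7 ≈ 0.7143.
With δ = 5/8, the partial sums are K=1: 0.6250, K=2: 1.0156.
K = 2 is the first length at which the sum reaches 0.7143.

2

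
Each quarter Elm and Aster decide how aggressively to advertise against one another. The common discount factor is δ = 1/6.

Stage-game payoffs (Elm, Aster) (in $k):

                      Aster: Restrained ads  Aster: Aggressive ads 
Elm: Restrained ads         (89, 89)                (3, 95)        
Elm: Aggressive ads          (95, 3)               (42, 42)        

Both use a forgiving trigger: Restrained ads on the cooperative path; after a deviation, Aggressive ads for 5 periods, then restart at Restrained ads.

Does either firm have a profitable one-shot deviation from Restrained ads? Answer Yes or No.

Comparing payoff streams over the 6 periods until play realigns: cooperate → 89(1+δ+…+δ^5); deviate → 95 + 42(δ+…+δ^5).
Cooperation is sustained iff (89−42)(δ+…+δ^5) ≥ 95−89.
δ+…+δ^5 = 1/6·(1−(1/6)^5)/(1−1/6) = 0.2000, and (95−89)/(89−42) = 0.1277.
0.2000 ≥ 0.1277, so cooperation is sustainable.

No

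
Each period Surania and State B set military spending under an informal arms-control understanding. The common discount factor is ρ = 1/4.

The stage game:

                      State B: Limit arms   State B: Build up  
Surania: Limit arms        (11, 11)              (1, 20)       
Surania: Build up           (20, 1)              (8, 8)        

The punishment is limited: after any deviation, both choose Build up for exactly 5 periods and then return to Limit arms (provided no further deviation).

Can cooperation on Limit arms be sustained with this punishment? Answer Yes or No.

No

A one-shot deviation gives 20 now, then 8 for 5 periods, then back to 11.
Gain from deviating: (20−11) today; loss: (11−8) in each of the next 5 periods.
No-deviation condition: (11−8)(ρ+…+ρ^5) ≥ 20−11, i.e. ρ+…+ρ^5 ≥ 3.
At ρ = 1/4: ρ+…+ρ^5 = 0.3330 < 3.0000.
So cooperation is not sustainable.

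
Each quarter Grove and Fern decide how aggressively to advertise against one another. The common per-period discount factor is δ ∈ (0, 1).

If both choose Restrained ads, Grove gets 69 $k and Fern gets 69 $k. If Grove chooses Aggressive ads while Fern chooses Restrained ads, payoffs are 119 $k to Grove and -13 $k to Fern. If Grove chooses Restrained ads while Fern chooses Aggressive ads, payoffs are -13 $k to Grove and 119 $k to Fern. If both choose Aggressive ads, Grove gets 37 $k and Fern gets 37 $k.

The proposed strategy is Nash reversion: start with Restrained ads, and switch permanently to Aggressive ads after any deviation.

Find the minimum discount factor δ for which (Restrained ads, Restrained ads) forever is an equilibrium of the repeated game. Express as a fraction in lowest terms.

25/41

One-period gain from deviating is 119 − 69 = 50. The loss is 69 − 37 = 32 in every subsequent period, with present value 32·δ/(1−δ).
Deviation is unprofitable when 32·δ/(1−δ) ≥ 50, i.e. δ/(1−δ) ≥ 25/16.
Equivalently δ ≥ 50/(50+32) = 25/41.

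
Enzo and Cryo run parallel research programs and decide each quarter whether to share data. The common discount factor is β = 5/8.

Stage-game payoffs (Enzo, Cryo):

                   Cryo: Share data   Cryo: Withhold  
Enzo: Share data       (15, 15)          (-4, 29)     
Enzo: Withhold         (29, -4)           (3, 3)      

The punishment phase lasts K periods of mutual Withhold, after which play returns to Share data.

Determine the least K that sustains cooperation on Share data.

3

No profitable deviation requires (15−3)(β+…+β^K) ≥ 29−15, i.e. β+…+β^K ≥ 7/6 ≈ 1.1667.
With β = 5/8, the partial sums are K=1: 0.6250, K=2: 1.0156, K=3: 1.2598.
K = 3 is the first length at which the sum reaches 1.1667.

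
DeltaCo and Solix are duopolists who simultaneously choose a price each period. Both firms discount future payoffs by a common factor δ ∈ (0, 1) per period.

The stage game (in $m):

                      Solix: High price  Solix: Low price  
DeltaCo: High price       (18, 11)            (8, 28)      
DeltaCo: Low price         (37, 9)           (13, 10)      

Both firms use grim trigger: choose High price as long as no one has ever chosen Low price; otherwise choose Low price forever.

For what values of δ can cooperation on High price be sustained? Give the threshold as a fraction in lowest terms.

17/18

For DeltaCo: deviation gain 37−18 = 19, per-period punishment loss 18−13 = 5. IC gives δ ≥ 19/24.
For Solix: gain 17, loss 1 per period, so δ ≥ 17/18.
The tighter constraint is Solix's, so cooperation needs δ ≥ 17/18.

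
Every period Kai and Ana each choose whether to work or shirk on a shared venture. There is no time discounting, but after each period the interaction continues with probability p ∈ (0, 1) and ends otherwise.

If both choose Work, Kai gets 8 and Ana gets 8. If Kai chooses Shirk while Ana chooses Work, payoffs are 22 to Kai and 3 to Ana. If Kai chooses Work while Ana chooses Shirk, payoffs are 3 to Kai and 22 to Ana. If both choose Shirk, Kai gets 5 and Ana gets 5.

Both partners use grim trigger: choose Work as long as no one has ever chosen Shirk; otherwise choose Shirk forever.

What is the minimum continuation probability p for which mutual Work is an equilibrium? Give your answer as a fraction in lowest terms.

14/17

With no time discounting, the continuation probability p plays the role of the discount factor.
Grim-trigger IC: 8/(1−p) ≥ 22 + 5p/(1−p) ⇒ p ≥ (22−8)/(22−5) = 14/17.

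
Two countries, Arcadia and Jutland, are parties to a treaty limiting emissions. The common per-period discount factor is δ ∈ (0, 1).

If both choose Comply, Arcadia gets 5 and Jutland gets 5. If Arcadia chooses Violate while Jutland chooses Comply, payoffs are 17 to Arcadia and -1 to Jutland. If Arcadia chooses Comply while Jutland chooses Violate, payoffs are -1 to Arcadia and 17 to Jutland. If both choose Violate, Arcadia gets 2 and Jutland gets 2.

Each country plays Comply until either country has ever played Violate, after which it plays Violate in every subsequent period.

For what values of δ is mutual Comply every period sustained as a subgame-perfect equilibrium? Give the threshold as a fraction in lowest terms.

4/5

One-period gain from deviating is 17 − 5 = 12. The loss is 5 − 2 = 3 in every subsequent period, with present value 3·δ/(1−δ).
Deviation is unprofitable when 3·δ/(1−δ) ≥ 12, i.e. δ/(1−δ) ≥ 4.
Equivalently δ ≥ 12/(12+3) = 4/5.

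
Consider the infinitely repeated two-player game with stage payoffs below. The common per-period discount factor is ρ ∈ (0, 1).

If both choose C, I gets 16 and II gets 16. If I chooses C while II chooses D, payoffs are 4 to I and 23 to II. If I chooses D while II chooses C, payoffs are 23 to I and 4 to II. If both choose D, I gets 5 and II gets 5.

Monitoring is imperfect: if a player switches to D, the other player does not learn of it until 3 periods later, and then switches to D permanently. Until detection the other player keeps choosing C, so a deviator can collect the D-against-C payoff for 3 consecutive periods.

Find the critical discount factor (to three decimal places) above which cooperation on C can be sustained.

0.730

Deviating for the 3 undetected periods gains 23−16 = 7 per period over cooperation, then loses 16−5 = 11 per period forever once punishment starts.
Gain: 7(1 + ρ + … + ρ^2); loss: 11·ρ^3/(1−ρ).
No profitable deviation ⇔ 7(1−ρ^3) ≤ 11·ρ^3, i.e. ρ^3 ≥ 7/(7+11) = 7/18.
Hence ρ ≥ (7/18)^(1/3) ≈ 0.730.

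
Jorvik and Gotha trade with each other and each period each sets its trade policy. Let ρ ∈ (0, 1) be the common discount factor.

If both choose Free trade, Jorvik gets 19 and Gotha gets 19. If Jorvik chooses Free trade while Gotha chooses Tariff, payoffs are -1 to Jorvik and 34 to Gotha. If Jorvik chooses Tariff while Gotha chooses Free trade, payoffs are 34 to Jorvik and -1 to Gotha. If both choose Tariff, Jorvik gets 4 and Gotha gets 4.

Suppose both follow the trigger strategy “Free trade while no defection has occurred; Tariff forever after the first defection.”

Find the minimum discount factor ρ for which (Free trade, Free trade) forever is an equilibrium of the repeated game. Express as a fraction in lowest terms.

1/2

Under grim trigger the critical discount factor is (T−C)/(T−P) with T = 34, C = 19, P = 4.
ρ* = (34−19)/(34−4) = 15/30 = 1/2.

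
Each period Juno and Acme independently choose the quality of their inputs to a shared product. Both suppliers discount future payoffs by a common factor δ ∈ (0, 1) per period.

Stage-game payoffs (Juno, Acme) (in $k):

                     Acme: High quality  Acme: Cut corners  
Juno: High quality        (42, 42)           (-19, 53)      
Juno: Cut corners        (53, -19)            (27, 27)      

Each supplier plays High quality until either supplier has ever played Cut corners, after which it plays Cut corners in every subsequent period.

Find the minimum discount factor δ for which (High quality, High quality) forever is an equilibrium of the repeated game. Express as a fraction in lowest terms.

11/26

42/(1−δ) ≥ 53 + 27δ/(1−δ)
42 ≥ 53 − 26δ
δ ≥ 11/26.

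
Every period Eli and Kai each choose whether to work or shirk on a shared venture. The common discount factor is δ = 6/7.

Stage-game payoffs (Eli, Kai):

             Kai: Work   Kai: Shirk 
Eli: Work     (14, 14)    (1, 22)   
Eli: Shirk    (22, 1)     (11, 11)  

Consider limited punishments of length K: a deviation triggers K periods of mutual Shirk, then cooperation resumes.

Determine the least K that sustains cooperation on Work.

No profitable deviation requires (14−11)(δ+…+δ^K) ≥ 22−14, i.e. δ+…+δ^K ≥ 8/3 ≈ 2.6667.
With δ = 6/7, the partial sums are K=1: 0.8571, K=2: 1.5918, K=3: 2.2216, K=4: 2.7613.
K = 4 is the first length at which the sum reaches 2.6667.

4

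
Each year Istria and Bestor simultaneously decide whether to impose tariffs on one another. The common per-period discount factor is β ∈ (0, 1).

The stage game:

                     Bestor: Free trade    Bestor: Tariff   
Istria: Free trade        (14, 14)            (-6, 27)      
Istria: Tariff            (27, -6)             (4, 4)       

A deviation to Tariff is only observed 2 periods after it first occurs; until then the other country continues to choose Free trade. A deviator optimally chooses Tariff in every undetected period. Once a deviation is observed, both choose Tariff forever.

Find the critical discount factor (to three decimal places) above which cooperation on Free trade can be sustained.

0.752

Deviating for the 2 undetected periods gains 27−14 = 13 per period over cooperation, then loses 14−4 = 10 per period forever once punishment starts.
Gain: 13(1 + β + … + β^1); loss: 10·β^2/(1−β).
No profitable deviation ⇔ 13(1−β^2) ≤ 10·β^2, i.e. β^2 ≥ 13/(13+10) = 13/23.
Hence β ≥ (13/23)^(1/2) ≈ 0.752.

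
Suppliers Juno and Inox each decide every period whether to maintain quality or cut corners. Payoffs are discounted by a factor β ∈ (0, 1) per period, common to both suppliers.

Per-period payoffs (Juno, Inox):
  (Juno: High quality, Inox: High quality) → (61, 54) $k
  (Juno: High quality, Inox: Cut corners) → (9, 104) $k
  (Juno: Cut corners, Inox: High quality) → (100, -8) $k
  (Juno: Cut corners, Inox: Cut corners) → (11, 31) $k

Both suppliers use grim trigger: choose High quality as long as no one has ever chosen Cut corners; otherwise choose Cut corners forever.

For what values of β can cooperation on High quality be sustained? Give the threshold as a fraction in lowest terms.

50/73

Juno: cooperation gives 61 each period; deviation gives 100 once then 11 forever.
  61/(1−β) ≥ 100 + 11β/(1−β) ⇒ β ≥ 39/89.
Inox: cooperation gives 54 each period; deviation gives 104 once then 31 forever.
  β ≥ 50/73.
Both must hold, so the binding constraint is Inox's: β ≥ 50/73.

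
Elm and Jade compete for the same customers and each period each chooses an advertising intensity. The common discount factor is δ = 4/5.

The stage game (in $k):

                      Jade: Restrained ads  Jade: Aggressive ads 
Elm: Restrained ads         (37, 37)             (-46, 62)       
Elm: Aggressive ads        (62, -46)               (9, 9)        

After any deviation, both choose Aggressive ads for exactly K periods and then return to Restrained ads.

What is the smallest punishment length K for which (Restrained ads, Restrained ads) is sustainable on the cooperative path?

2

IC: δ(1−δ^K)/(1−δ) ≥ (62−37)/(37−9) = 25/28.
With δ = 4/5: need 1 − δ^K ≥ 25/28·(1−4/5)/(4/5), i.e. δ^K ≤ 0.7768.
Since (4/5)^1 = 0.8000 and (4/5)^2 = 0.6400, the smallest such K is 2.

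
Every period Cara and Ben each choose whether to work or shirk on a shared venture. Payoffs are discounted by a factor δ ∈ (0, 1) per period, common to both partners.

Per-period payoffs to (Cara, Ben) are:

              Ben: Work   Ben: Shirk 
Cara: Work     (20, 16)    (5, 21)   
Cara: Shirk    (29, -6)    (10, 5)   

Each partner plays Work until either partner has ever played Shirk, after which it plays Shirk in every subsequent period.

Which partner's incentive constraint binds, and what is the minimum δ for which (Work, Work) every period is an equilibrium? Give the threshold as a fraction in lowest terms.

Cara's threshold: (29−20)/(29−10) = 9/19.
Ben's threshold: (21−16)/(21−5) = 5/16.
9/19 > 5/16, so Cara binds and δ* = 9/19.

Cara; δ ≥ 9/19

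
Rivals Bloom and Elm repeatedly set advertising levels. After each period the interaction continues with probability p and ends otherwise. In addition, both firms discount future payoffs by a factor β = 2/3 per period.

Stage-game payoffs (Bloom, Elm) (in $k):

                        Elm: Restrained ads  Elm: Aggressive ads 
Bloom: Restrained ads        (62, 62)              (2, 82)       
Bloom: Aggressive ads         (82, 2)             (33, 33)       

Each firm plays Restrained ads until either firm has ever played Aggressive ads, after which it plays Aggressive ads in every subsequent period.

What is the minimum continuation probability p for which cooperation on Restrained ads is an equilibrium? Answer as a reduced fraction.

Expected continuation weight on next period's payoff is β·p = 2/3·p, which plays the role of the discount factor.
Cooperation requires 2/3·p ≥ (82−62)/(82−33) = 20/49, hence p ≥ 30/49.

30/49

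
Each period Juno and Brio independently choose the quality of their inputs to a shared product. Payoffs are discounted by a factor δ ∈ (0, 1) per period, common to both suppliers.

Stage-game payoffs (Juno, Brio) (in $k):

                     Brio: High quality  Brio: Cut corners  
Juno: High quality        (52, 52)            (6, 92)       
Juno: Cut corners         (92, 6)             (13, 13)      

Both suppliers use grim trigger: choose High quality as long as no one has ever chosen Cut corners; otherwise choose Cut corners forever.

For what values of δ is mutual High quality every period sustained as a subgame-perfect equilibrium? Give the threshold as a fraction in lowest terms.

40/79

Cooperation forever yields 52 each period: 52/(1−δ).
Deviating yields 92 once, then 13 forever: 92 + 13δ/(1−δ).
No profitable deviation requires 52/(1−δ) ≥ 92 + 13δ/(1−δ).
Multiplying by (1−δ): 52 ≥ 92(1−δ) + 13δ = 92 − 79δ.
So 79δ ≥ 40, i.e. δ ≥ 40/79.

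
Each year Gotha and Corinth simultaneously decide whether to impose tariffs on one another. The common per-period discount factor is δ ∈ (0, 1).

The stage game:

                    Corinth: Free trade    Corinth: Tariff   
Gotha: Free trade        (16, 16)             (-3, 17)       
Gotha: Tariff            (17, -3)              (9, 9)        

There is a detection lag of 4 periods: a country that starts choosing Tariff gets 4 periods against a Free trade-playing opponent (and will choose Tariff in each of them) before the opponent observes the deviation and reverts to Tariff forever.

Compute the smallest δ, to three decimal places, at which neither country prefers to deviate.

0.595

A deviator earns 17 for 4 periods, then 9 forever; cooperating earns 16 forever. Multiplying the IC by (1−δ):
16 ≥ 17(1−δ^4) + 9δ^4, so 8·δ^4 ≥ 1 and δ^4 ≥ 1/8.
δ ≥ (1/8)^(1/4) ≈ 0.595.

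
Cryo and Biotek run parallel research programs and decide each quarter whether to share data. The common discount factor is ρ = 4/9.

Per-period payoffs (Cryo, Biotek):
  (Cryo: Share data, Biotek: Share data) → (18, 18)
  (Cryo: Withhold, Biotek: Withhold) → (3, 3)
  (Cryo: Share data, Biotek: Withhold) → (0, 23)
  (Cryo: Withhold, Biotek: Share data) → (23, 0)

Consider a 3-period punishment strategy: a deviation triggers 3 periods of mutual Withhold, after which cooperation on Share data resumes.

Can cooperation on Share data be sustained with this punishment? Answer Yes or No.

Yes

IC: ρ+…+ρ^3 ≥ (23−18)/(18−3) = 1/3.
At ρ = 4/9: partial sum = 0.7298 ≥ 0.3333. Cooperation sustainable.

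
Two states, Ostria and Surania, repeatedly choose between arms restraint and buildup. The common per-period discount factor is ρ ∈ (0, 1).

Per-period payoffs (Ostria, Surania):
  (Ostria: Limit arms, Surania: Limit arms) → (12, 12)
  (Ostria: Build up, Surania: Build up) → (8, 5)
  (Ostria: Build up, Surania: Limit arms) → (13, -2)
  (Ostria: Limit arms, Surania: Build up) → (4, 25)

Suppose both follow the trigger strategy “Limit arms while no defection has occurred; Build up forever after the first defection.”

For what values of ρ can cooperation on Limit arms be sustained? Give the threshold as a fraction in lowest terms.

13/20

Ostria: cooperation gives 12 each period; deviation gives 13 once then 8 forever.
  12/(1−ρ) ≥ 13 + 8ρ/(1−ρ) ⇒ ρ ≥ 1/5.
Surania: cooperation gives 12 each period; deviation gives 25 once then 5 forever.
  ρ ≥ 13/20.
Both must hold, so the binding constraint is Surania's: ρ ≥ 13/20.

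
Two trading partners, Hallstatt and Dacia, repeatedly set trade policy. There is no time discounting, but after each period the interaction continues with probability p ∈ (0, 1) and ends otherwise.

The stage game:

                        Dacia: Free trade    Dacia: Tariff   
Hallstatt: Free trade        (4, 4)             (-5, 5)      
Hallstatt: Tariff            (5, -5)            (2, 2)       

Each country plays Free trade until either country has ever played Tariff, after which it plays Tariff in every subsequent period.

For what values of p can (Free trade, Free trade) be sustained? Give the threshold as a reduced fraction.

1/3

Expected cooperation value is 4 + p·4 + p²·4 + … = 4/(1−p); deviation gives 5 + p·2/(1−p).
4 ≥ 5(1−p) + 2p ⇒ 3p ≥ 1 ⇒ p ≥ 1/3.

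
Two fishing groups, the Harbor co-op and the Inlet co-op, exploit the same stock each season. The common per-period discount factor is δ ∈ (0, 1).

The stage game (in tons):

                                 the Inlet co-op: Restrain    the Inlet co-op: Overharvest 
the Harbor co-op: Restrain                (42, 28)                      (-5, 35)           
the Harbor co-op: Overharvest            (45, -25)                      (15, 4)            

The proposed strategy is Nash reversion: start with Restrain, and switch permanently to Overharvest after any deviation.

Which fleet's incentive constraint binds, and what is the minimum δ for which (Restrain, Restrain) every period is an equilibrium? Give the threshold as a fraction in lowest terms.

For the Harbor co-op: deviation gain 45−42 = 3, per-period punishment loss 42−15 = 27. IC gives δ ≥ 3/30 = 1/10.
For the Inlet co-op: gain 7, loss 24 per period, so δ ≥ 7/31.
The tighter constraint is the Inlet co-op's, so cooperation needs δ ≥ 7/31.

the Inlet co-op; δ ≥ 7/31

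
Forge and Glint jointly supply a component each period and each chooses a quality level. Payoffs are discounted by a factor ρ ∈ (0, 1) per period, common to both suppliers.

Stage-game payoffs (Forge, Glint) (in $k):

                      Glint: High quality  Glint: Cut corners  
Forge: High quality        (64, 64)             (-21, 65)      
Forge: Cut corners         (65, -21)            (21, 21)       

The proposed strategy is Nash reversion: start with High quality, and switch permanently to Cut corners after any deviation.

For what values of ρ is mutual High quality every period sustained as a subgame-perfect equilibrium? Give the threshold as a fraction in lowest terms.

One-period gain from deviating is 65 − 64 = 1. The loss is 64 − 21 = 43 in every subsequent period, with present value 43·ρ/(1−ρ).
Deviation is unprofitable when 43·ρ/(1−ρ) ≥ 1, i.e. ρ/(1−ρ) ≥ 1/43.
Equivalently ρ ≥ 1/(1+43) = 1/44.

1/44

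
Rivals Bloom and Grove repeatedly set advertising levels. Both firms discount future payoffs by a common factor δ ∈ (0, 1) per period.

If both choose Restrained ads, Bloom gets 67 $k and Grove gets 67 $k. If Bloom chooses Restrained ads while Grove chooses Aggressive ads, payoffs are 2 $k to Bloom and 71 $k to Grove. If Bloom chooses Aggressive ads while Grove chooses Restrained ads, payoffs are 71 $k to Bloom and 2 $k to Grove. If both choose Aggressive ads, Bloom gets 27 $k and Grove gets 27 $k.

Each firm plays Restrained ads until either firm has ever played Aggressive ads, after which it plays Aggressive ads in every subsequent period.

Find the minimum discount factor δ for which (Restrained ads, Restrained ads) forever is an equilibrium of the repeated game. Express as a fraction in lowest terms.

Cooperation forever yields 67 each period: 67/(1−δ).
Deviating yields 71 once, then 27 forever: 71 + 27δ/(1−δ).
No profitable deviation requires 67/(1−δ) ≥ 71 + 27δ/(1−δ).
Multiplying by (1−δ): 67 ≥ 71(1−δ) + 27δ = 71 − 44δ.
So 44δ ≥ 4, i.e. δ ≥ 4/44 = 1/11.

1/11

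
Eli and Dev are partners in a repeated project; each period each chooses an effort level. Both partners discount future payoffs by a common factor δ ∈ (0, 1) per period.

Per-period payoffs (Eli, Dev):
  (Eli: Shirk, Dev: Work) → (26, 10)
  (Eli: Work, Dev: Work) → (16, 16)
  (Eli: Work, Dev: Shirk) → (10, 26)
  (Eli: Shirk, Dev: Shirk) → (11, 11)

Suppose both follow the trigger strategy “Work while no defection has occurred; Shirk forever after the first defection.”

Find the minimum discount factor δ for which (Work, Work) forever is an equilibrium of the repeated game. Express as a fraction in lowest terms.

Cooperation forever yields 16 each period: 16/(1−δ).
Deviating yields 26 once, then 11 forever: 26 + 11δ/(1−δ).
No profitable deviation requires 16/(1−δ) ≥ 26 + 11δ/(1−δ).
Multiplying by (1−δ): 16 ≥ 26(1−δ) + 11δ = 26 − 15δ.
So 15δ ≥ 10, i.e. δ ≥ 10/15 = 2/3.

2/3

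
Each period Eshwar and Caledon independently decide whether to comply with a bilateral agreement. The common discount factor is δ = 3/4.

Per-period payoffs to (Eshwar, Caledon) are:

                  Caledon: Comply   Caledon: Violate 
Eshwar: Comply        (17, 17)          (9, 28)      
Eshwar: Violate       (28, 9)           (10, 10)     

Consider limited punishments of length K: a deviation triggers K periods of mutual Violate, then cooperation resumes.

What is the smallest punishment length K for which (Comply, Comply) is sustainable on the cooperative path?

3

Need Σ_{k=1}^{K} δ^k ≥ (28−17)/(17−10) = 1.5714 at δ = 3/4.
At K = 2 the sum is 1.3125 < 1.5714; at K = 3 it is 1.7344 ≥ 1.5714.
So the minimum punishment length is K = 3.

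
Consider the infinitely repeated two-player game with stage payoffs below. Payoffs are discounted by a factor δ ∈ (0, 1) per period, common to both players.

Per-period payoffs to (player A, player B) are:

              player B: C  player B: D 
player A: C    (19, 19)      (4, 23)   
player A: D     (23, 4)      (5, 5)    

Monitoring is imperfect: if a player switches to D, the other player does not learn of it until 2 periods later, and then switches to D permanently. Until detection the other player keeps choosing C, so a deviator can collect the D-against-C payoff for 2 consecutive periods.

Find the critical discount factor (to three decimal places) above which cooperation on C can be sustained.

The best deviation is to choose D for all 2 undetected periods, earning 23 each, then 5 forever once detected.
Deviation value: 23(1−δ^2)/(1−δ) + 5δ^2/(1−δ); cooperation value: 19/(1−δ).
IC: 19 ≥ 23(1−δ^2) + 5δ^2 = 23 − 18δ^2.
So δ^2 ≥ 4/18 = 2/9, giving δ ≥ (2/9)^(1/2) ≈ 0.471.

0.471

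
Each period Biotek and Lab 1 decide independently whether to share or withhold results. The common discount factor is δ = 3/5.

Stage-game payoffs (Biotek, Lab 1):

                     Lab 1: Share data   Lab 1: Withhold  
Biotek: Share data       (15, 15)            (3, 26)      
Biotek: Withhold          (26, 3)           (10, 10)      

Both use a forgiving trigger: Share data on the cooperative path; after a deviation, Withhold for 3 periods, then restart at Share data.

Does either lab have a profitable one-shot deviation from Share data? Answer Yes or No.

A one-shot deviation gives 26 now, then 10 for 3 periods, then back to 15.
Gain from deviating: (26−15) today; loss: (15−10) in each of the next 3 periods.
No-deviation condition: (15−10)(δ+…+δ^3) ≥ 26−15, i.e. δ+…+δ^3 ≥ 11/5.
At δ = 3/5: δ+…+δ^3 = 1.1760 < 2.2000.
So cooperation is not sustainable.

Yes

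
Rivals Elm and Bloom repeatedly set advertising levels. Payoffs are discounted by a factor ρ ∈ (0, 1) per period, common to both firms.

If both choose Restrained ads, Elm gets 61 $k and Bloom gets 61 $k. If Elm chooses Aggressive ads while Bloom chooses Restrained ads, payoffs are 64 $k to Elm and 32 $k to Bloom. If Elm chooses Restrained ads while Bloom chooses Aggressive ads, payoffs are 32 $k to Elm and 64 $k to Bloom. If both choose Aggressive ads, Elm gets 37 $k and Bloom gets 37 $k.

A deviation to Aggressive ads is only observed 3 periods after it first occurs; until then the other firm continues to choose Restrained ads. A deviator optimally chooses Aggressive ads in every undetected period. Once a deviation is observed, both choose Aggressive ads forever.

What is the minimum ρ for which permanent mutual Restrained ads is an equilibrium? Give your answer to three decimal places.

The best deviation is to choose Aggressive ads for all 3 undetected periods, earning 64 each, then 37 forever once detected.
Deviation value: 64(1−ρ^3)/(1−ρ) + 37ρ^3/(1−ρ); cooperation value: 61/(1−ρ).
IC: 61 ≥ 64(1−ρ^3) + 37ρ^3 = 64 − 27ρ^3.
So ρ^3 ≥ 3/27 = 1/9, giving ρ ≥ (1/9)^(1/3) ≈ 0.481.

0.481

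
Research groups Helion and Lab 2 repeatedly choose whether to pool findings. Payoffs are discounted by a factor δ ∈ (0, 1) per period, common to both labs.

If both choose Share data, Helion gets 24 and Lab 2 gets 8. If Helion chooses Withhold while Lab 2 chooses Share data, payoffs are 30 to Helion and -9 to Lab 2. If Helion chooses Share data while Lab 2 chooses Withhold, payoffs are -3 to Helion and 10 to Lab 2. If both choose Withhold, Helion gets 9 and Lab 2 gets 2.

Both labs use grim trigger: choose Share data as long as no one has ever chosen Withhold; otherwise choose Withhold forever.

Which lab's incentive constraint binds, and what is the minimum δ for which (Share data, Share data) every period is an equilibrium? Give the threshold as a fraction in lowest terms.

Helion; δ ≥ 2/7

Helion: cooperation gives 24 each period; deviation gives 30 once then 9 forever.
  24/(1−δ) ≥ 30 + 9δ/(1−δ) ⇒ δ ≥ 6/21 = 2/7.
Lab 2: cooperation gives 8 each period; deviation gives 10 once then 2 forever.
  δ ≥ 2/8 = 1/4.
Both must hold, so the binding constraint is Helion's: δ ≥ 2/7.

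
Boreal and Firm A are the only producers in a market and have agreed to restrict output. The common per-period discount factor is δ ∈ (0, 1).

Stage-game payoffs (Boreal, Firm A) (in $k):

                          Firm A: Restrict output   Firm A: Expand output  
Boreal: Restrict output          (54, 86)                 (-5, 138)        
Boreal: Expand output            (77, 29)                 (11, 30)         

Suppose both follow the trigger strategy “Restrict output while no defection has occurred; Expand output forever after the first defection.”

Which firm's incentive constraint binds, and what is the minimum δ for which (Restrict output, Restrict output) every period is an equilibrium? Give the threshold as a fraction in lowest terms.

Firm A; δ ≥ 13/27

For Boreal: deviation gain 77−54 = 23, per-period punishment loss 54−11 = 43. IC gives δ ≥ 23/66.
For Firm A: gain 52, loss 56 per period, so δ ≥ 52/108 = 13/27.
The tighter constraint is Firm A's, so cooperation needs δ ≥ 13/27.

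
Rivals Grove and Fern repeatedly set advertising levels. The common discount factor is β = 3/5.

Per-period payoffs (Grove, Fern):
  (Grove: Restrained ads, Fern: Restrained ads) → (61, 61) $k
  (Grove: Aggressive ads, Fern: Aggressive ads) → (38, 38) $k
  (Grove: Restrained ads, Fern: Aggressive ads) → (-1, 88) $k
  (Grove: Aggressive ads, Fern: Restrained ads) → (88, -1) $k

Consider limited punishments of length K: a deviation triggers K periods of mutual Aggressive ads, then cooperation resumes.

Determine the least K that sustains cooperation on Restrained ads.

3

IC: β(1−β^K)/(1−β) ≥ (88−61)/(61−38) = 27/23.
With β = 3/5: need 1 − β^K ≥ 27/23·(1−3/5)/(3/5), i.e. β^K ≤ 0.2174.
Since (3/5)^2 = 0.3600 and (3/5)^3 = 0.2160, the smallest such K is 3.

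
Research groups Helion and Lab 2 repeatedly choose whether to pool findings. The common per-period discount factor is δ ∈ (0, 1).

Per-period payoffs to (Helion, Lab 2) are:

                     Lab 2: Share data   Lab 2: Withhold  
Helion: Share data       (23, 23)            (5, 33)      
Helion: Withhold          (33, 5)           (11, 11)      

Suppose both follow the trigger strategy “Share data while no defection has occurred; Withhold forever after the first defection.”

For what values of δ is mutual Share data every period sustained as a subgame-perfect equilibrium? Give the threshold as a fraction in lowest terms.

23/(1−δ) ≥ 33 + 11δ/(1−δ)
23 ≥ 33 − 22δ
δ ≥ 10/22 = 5/11.

5/11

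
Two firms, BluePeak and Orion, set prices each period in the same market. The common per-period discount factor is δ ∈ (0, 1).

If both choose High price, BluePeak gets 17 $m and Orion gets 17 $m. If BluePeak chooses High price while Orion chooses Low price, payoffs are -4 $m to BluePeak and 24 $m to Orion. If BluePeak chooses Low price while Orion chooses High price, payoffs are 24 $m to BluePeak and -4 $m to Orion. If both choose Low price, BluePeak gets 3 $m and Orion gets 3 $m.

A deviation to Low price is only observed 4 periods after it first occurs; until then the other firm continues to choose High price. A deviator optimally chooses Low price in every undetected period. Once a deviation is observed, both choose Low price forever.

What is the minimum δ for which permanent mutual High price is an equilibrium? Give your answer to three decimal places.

A deviator earns 24 for 4 periods, then 3 forever; cooperating earns 17 forever. Multiplying the IC by (1−δ):
17 ≥ 24(1−δ^4) + 3δ^4, so 21·δ^4 ≥ 7 and δ^4 ≥ 1/3.
δ ≥ (1/3)^(1/4) ≈ 0.760.

0.760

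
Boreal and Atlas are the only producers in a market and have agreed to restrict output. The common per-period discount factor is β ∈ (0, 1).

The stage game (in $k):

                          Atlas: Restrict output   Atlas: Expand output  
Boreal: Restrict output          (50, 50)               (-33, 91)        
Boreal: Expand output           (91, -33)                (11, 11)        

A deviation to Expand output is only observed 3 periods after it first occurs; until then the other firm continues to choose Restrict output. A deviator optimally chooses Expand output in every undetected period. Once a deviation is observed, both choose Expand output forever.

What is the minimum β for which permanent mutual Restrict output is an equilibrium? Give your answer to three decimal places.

A deviator earns 91 for 3 periods, then 11 forever; cooperating earns 50 forever. Multiplying the IC by (1−β):
50 ≥ 91(1−β^3) + 11β^3, so 80·β^3 ≥ 41 and β^3 ≥ 41/80.
β ≥ (41/80)^(1/3) ≈ 0.800.

0.800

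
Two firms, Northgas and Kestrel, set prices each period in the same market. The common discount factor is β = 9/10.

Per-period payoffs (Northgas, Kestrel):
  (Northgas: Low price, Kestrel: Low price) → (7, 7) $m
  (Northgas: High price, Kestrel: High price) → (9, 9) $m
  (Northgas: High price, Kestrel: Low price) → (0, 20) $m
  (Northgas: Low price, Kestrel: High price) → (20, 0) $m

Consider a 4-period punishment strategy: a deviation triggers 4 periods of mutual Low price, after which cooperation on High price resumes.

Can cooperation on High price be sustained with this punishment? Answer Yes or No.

A one-shot deviation gives 20 now, then 7 for 4 periods, then back to 9.
Gain from deviating: (20−9) today; loss: (9−7) in each of the next 4 periods.
No-deviation condition: (9−7)(β+…+β^4) ≥ 20−9, i.e. β+…+β^4 ≥ 11/2.
At β = 9/10: β+…+β^4 = 3.0951 < 5.5000.
So cooperation is not sustainable.

No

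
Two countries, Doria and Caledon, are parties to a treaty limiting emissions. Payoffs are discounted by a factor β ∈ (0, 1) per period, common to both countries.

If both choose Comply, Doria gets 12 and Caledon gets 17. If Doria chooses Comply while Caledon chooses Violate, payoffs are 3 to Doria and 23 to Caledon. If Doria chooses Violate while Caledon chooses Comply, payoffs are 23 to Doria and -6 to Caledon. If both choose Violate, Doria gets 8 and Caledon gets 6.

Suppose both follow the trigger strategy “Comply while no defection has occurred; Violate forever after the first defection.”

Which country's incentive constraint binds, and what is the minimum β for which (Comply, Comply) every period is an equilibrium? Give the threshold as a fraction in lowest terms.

For Doria: deviation gain 23−12 = 11, per-period punishment loss 12−8 = 4. IC gives β ≥ 11/15.
For Caledon: gain 6, loss 11 per period, so β ≥ 6/17.
The tighter constraint is Doria's, so cooperation needs β ≥ 11/15.

Doria; β ≥ 11/15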